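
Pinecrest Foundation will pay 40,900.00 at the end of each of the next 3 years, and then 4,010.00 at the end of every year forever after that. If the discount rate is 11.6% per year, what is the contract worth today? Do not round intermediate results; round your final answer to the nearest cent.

PV of 3-year annuity: 40,900.00 × [1 − (1+0.116)^−3] / 0.116 = 98914.08891
Perpetuity value at year 3: 4,010.00 / 0.116 = 34568.96552
PV of perpetuity: 34568.96552 / (1+0.116)^3 = 24871.03162
Total PV = 98914.08891 + 24871.03162 = 123785.12053

123785.12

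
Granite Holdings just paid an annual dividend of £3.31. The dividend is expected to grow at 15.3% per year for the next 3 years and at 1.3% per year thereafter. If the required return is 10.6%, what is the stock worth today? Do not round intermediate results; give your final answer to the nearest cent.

£51.65

D_1 = 3.81643
D_2 = 4.40034
D_3 = 5.07360
Terminal value at year 3: TV = D_3×(1+g_2)/(r−g_2) = 5.13955/0.093 = 55.26401
P_0 = D_1/(1+r)^1 + D_2/(1+r)^2 + D_3/(1+r)^3 + TV/(1+r)^3
    = 3.45066 + 3.59730 + 3.75017 + 40.84859 = 51.64671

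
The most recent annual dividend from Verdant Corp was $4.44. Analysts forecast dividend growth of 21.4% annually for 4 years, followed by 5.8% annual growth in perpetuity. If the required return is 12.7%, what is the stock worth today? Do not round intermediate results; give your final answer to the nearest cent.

$113.13

D_1 = 5.39016
D_2 = 6.54365
D_3 = 7.94400
D_4 = 9.64401
Terminal value at year 4: TV = D_4×(1+g_2)/(r−g_2) = 10.20336/0.069 = 147.87484
P_0 = D_1/(1+r)^1 + D_2/(1+r)^2 + D_3/(1+r)^3 + D_4/(1+r)^4 + TV/(1+r)^4
    = 4.78275 + 5.15196 + 5.54967 + 5.97808 + 91.66396 = 113.12643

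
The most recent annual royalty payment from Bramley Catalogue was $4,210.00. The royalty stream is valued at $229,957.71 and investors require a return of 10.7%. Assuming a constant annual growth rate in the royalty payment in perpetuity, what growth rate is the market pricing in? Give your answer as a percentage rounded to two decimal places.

P = D₀(1+g)/(r−g) ⇒ P(r−g) = D₀(1+g) ⇒ g(P+D₀) = P·r − D₀
g = (P·r − D₀)/(P + D₀) = ($229,957.71×0.107 − $4,210.00) / ($229,957.71 + $4,210.00) = 0.087098

8.71%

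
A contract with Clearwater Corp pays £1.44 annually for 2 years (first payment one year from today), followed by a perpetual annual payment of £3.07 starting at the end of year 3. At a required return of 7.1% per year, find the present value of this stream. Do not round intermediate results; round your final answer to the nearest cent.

£40.30

PV of 2-year annuity: £1.44 × [1 − (1+0.071)^−2] / 0.071 = 2.59994
Perpetuity value at year 2: £3.07 / 0.071 = 43.23944
PV of perpetuity: 43.23944 / (1+0.071)^2 = 37.69650
Total PV = 2.59994 + 37.69650 = 40.29645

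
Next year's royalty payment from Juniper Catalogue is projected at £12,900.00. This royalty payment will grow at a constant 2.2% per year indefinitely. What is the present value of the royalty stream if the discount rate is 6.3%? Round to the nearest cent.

£314634.15

Growing perpetuity: P = D₁ / (r − g) = £12,900.0000 / (0.063 − 0.022) = £314,634.15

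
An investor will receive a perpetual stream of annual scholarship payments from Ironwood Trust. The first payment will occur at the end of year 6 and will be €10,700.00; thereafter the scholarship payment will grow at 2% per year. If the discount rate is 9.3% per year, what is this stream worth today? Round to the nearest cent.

Value at end of year 5: C₁ / (r − g) = €10,700.00 / (0.093 − 0.02) = €146,575.3425
Discount to today: PV = €146,575.3425 / (1 + 0.093)^5 = €146,575.3425 / 1.559915 = €93,963.70

€93963.70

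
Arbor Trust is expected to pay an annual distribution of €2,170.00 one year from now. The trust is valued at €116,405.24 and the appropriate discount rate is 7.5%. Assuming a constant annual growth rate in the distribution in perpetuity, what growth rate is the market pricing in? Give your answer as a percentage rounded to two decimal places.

P = D₁/(r−g) ⇒ g = r − D₁/P = 0.075 − €2,170.00/€116,405.24 = 0.056358

5.64%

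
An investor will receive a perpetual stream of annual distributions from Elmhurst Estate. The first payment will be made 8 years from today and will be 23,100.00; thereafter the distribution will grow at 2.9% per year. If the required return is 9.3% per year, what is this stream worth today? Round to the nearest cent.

Value at end of year 7: C₁ / (r − g) = 23,100.00 / (0.093 − 0.029) = 360,937.5000
Discount to today: PV = 360,937.5000 / (1 + 0.093)^7 = 360,937.5000 / 1.863550 = 193,682.72

193682.72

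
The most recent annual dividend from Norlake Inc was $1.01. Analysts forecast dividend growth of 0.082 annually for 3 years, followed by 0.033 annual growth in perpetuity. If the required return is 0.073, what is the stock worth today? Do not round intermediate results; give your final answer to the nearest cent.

$29.83

D_1 = 1.09282
D_2 = 1.18243
D_3 = 1.27939
Terminal value at year 3: TV = D_3×(1+g_2)/(r−g_2) = 1.32161/0.04 = 33.04026
P_0 = D_1/(1+r)^1 + D_2/(1+r)^2 + D_3/(1+r)^3 + TV/(1+r)^3
    = 1.01847 + 1.02701 + 1.03563 + 26.74511 = 29.82622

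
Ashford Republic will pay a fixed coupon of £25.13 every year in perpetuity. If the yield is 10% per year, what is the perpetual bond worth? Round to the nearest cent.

Level perpetuity: PV = C / r = £25.13 / 0.1 = £251.30

£251.30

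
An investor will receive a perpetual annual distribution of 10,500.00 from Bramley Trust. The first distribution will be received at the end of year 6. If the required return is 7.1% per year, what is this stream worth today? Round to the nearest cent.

104950.28

Value at end of year 5: C / r = 10,500.00 / 0.071 = 147,887.3239
Discount to today: PV = 147,887.3239 / (1 + 0.071)^5 = 147,887.3239 / 1.409118 = 104,950.28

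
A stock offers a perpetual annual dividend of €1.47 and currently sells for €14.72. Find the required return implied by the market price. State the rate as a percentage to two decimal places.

P = C/r ⇒ r = C/P = €1.47/€14.72 = 0.099864

9.99%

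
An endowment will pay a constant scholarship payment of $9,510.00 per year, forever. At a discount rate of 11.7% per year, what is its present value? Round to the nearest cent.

$81282.05

Level perpetuity: PV = C / r = $9,510.00 / 0.117 = $81,282.05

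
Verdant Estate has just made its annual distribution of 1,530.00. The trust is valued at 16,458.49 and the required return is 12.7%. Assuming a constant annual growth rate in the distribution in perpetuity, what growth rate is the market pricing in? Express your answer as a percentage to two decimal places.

P = D₀(1+g)/(r−g) ⇒ P(r−g) = D₀(1+g) ⇒ g(P+D₀) = P·r − D₀
g = (P·r − D₀)/(P + D₀) = (16,458.49×0.127 − 1,530.00) / (16,458.49 + 1,530.00) = 0.031144

3.11%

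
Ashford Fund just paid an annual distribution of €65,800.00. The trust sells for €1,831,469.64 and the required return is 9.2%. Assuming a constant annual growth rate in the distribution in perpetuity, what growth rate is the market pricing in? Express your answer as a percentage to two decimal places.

5.41%

P = D₀(1+g)/(r−g) ⇒ P(r−g) = D₀(1+g) ⇒ g(P+D₀) = P·r − D₀
g = (P·r − D₀)/(P + D₀) = (€1,831,469.64×0.092 − €65,800.00) / (€1,831,469.64 + €65,800.00) = 0.054128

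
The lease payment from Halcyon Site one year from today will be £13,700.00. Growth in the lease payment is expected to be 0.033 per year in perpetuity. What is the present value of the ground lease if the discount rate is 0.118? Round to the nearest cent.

£161176.47

Growing perpetuity: P = D₁ / (r − g) = £13,700.0000 / (0.118 − 0.033) = £161,176.47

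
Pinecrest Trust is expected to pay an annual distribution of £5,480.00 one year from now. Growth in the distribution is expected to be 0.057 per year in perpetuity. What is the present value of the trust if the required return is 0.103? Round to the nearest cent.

Growing perpetuity: P = D₁ / (r − g) = £5,480.0000 / (0.103 − 0.057) = £119,130.43

£119130.43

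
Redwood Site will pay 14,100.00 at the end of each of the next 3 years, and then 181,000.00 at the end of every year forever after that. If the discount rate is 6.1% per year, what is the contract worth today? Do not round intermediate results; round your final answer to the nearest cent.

PV of 3-year annuity: 14,100.00 × [1 − (1+0.061)^−3] / 0.061 = 37619.84512
Perpetuity value at year 3: 181,000.00 / 0.061 = 2967213.11475
PV of perpetuity: 2967213.11475 / (1+0.061)^3 = 2484291.69865
Total PV = 37619.84512 + 2484291.69865 = 2521911.54378

2521911.54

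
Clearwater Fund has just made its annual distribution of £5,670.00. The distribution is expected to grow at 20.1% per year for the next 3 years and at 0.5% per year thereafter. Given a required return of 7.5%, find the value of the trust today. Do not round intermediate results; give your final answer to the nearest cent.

£134833.55

D_1 = 6809.67000
D_2 = 8178.41367
D_3 = 9822.27482
Terminal value at year 3: TV = D_3×(1+g_2)/(r−g_2) = 9871.38619/0.07 = 141019.80274
P_0 = D_1/(1+r)^1 + D_2/(1+r)^2 + D_3/(1+r)^3 + TV/(1+r)^3
    = 6334.57674 + 7077.04806 + 7906.54393 + 113515.38073 = 134833.54947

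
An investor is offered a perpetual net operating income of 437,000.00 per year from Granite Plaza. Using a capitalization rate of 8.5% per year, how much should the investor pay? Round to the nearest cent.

Level perpetuity: PV = C / r = 437,000.00 / 0.085 = 5,141,176.47

5141176.47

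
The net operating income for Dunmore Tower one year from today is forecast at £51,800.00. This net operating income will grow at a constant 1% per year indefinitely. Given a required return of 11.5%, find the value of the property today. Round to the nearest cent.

Growing perpetuity: P = D₁ / (r − g) = £51,800.0000 / (0.115 − 0.01) = £493,333.33

£493333.33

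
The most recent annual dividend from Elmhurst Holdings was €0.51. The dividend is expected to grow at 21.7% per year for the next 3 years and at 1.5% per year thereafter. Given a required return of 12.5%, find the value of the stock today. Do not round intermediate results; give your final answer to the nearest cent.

€7.75

D_1 = 0.62067
D_2 = 0.75536
D_3 = 0.91927
Terminal value at year 3: TV = D_3×(1+g_2)/(r−g_2) = 0.93306/0.11 = 8.48233
P_0 = D_1/(1+r)^1 + D_2/(1+r)^2 + D_3/(1+r)^3 + TV/(1+r)^3
    = 0.55171 + 0.59682 + 0.64563 + 5.95741 = 7.75157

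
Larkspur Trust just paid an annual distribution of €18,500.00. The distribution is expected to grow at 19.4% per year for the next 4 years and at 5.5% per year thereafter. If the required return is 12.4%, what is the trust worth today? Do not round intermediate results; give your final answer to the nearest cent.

€446447.77

D_1 = 22089.00000
D_2 = 26374.26600
D_3 = 31490.87360
D_4 = 37600.10308
Terminal value at year 4: TV = D_4×(1+g_2)/(r−g_2) = 39668.10875/0.069 = 574900.12685
P_0 = D_1/(1+r)^1 + D_2/(1+r)^2 + D_3/(1+r)^3 + D_4/(1+r)^4 + TV/(1+r)^4
    = 19652.13523 + 20876.02266 + 22176.13083 + 23557.20659 + 360186.27471 = 446447.77002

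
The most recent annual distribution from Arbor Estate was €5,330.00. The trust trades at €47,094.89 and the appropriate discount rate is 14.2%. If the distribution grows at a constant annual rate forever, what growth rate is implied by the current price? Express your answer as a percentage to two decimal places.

2.59%

P = D₀(1+g)/(r−g) ⇒ P(r−g) = D₀(1+g) ⇒ g(P+D₀) = P·r − D₀
g = (P·r − D₀)/(P + D₀) = (€47,094.89×0.142 − €5,330.00) / (€47,094.89 + €5,330.00) = 0.025894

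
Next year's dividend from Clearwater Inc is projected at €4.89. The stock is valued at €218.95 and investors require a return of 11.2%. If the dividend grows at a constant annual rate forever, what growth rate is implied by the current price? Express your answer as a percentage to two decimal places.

P = D₁/(r−g) ⇒ g = r − D₁/P = 0.112 − €4.89/€218.95 = 0.089666

8.97%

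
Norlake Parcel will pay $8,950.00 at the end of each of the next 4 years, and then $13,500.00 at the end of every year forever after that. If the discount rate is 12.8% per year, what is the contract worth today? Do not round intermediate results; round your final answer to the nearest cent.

$91878.47

PV of 4-year annuity: $8,950.00 × [1 − (1+0.128)^−4] / 0.128 = 26732.52509
Perpetuity value at year 4: $13,500.00 / 0.128 = 105468.75000
PV of perpetuity: 105468.75000 / (1+0.128)^4 = 65145.94679
Total PV = 26732.52509 + 65145.94679 = 91878.47188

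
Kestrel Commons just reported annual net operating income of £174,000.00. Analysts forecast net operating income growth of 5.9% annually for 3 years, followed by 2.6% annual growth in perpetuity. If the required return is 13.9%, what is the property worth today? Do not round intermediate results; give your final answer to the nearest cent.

D_1 = 184266.00000
D_2 = 195137.69400
D_3 = 206650.81795
Terminal value at year 3: TV = D_3×(1+g_2)/(r−g_2) = 212023.73921/0.113 = 1876316.27622
P_0 = D_1/(1+r)^1 + D_2/(1+r)^2 + D_3/(1+r)^3 + TV/(1+r)^3
    = 161778.75329 + 150415.89090 + 139851.12244 + 1269798.68698 = 1721844.45361

£1721844.45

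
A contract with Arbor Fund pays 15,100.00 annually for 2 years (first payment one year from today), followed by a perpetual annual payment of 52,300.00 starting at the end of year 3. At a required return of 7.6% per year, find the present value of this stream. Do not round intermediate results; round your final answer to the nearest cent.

621454.84

PV of 2-year annuity: 15,100.00 × [1 − (1+0.076)^−2] / 0.076 = 27075.70376
Perpetuity value at year 2: 52,300.00 / 0.076 = 688157.89474
PV of perpetuity: 688157.89474 / (1+0.076)^2 = 594379.13270
Total PV = 27075.70376 + 594379.13270 = 621454.83646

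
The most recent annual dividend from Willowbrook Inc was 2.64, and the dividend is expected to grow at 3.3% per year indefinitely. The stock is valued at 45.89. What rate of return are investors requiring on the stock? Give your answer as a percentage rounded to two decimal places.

9.24%

D₁ = 2.64 × 1.033 = 2.7271
P = D₁/(r − g) ⇒ r = D₁/P + g = 2.7271/45.89 + 0.033 = 0.059427 + 0.033 = 0.092427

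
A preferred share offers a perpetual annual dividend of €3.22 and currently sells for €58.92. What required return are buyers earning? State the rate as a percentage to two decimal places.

P = C/r ⇒ r = C/P = €3.22/€58.92 = 0.054650

5.47%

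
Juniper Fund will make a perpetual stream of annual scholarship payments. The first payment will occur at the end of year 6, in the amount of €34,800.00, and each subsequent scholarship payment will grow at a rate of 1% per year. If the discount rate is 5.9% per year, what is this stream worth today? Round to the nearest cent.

€533216.23

Value at end of year 5: C₁ / (r − g) = €34,800.00 / (0.059 − 0.01) = €710,204.0816
Discount to today: PV = €710,204.0816 / (1 + 0.059)^5 = €710,204.0816 / 1.331925 = €533,216.23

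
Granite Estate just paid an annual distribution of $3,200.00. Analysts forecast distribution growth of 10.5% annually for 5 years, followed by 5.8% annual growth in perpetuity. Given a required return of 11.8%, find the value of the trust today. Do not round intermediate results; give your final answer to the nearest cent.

D_1 = 3536.00000
D_2 = 3907.28000
D_3 = 4317.54440
D_4 = 4770.88656
D_5 = 5271.82965
Terminal value at year 5: TV = D_5×(1+g_2)/(r−g_2) = 5577.59577/0.06 = 92959.92951
P_0 = D_1/(1+r)^1 + D_2/(1+r)^2 + D_3/(1+r)^3 + D_4/(1+r)^4 + D_5/(1+r)^5 + TV/(1+r)^5
    = 3162.79070 + 3126.01406 + 3089.66506 + 3053.73872 + 3018.23013 + 53221.45802 = 68671.89669

$68671.90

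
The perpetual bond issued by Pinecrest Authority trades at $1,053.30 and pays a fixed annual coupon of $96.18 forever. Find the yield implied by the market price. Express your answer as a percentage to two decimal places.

9.13%

P = C/r ⇒ r = C/P = $96.18/$1,053.30 = 0.091313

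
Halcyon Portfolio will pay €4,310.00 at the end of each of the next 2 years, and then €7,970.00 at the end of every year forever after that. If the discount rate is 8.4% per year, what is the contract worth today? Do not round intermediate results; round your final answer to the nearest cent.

€88389.82

PV of 2-year annuity: €4,310.00 × [1 − (1+0.084)^−2] / 0.084 = 7643.92506
Perpetuity value at year 2: €7,970.00 / 0.084 = 94880.95238
PV of perpetuity: 94880.95238 / (1+0.084)^2 = 80745.89839
Total PV = 7643.92506 + 80745.89839 = 88389.82345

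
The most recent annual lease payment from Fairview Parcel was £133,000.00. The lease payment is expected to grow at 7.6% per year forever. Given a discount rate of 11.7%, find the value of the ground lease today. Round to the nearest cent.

£3490439.02

D₁ = D₀ × (1 + g) = £133,000.00 × 1.076 = £143,108.0000
Growing perpetuity: P = D₁ / (r − g) = £143,108.0000 / (0.117 − 0.076) = £3,490,439.02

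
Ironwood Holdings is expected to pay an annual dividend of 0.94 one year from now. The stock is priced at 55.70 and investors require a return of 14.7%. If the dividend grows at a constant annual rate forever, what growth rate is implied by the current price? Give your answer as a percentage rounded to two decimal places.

13.01%

P = D₁/(r−g) ⇒ g = r − D₁/P = 0.147 − 0.94/55.70 = 0.130124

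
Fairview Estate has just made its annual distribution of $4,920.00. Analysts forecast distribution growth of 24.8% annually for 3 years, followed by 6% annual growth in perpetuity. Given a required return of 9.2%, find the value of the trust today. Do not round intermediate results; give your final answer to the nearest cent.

$262667.76

D_1 = 6140.16000
D_2 = 7662.91968
D_3 = 9563.32376
Terminal value at year 3: TV = D_3×(1+g_2)/(r−g_2) = 10137.12319/0.032 = 316785.09957
P_0 = D_1/(1+r)^1 + D_2/(1+r)^2 + D_3/(1+r)^3 + TV/(1+r)^3
    = 5622.85714 + 6426.12245 + 7344.13994 + 243274.63557 = 262667.75510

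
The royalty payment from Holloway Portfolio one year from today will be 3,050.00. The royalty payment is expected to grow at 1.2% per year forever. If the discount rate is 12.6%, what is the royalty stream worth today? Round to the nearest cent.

Growing perpetuity: P = D₁ / (r − g) = 3,050.0000 / (0.126 − 0.012) = 26,754.39

26754.39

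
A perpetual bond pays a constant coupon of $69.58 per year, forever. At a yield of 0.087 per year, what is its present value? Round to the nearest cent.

$799.77

Level perpetuity: PV = C / r = $69.58 / 0.087 = $799.77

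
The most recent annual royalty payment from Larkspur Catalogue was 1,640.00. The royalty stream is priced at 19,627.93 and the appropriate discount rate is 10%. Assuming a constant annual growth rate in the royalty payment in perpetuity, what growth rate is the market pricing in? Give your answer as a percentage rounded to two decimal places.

P = D₀(1+g)/(r−g) ⇒ P(r−g) = D₀(1+g) ⇒ g(P+D₀) = P·r − D₀
g = (P·r − D₀)/(P + D₀) = (19,627.93×0.1 − 1,640.00) / (19,627.93 + 1,640.00) = 0.015177

1.52%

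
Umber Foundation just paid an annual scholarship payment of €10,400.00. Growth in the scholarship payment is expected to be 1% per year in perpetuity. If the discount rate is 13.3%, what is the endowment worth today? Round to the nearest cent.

€85398.37

D₁ = D₀ × (1 + g) = €10,400.00 × 1.01 = €10,504.0000
Growing perpetuity: P = D₁ / (r − g) = €10,504.0000 / (0.133 − 0.01) = €85,398.37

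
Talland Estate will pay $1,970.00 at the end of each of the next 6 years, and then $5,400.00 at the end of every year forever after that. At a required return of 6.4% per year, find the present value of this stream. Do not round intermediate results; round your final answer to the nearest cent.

PV of 6-year annuity: $1,970.00 × [1 − (1+0.064)^−6] / 0.064 = 9566.57004
Perpetuity value at year 6: $5,400.00 / 0.064 = 84375.00000
PV of perpetuity: 84375.00000 / (1+0.064)^6 = 58151.91460
Total PV = 9566.57004 + 58151.91460 = 67718.48465

$67718.48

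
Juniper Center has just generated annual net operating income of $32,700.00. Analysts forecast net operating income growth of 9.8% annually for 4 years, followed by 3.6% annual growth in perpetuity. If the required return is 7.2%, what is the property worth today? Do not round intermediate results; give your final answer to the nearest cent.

$1174628.65

D_1 = 35904.60000
D_2 = 39423.25080
D_3 = 43286.72938
D_4 = 47528.82886
Terminal value at year 4: TV = D_4×(1+g_2)/(r−g_2) = 49239.86670/0.036 = 1367774.07490
P_0 = D_1/(1+r)^1 + D_2/(1+r)^2 + D_3/(1+r)^3 + D_4/(1+r)^4 + TV/(1+r)^4
    = 33493.09701 + 34305.42959 + 35137.46426 + 35989.67888 + 1035702.98119 = 1174628.65095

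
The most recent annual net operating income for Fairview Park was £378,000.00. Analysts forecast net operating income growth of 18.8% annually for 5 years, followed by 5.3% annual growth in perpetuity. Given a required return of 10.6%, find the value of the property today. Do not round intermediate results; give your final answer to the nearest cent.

£13092995.66

D_1 = 449064.00000
D_2 = 533488.03200
D_3 = 633783.78202
D_4 = 752935.13304
D_5 = 894486.93805
Terminal value at year 5: TV = D_5×(1+g_2)/(r−g_2) = 941894.74576/0.053 = 17771598.97664
P_0 = D_1/(1+r)^1 + D_2/(1+r)^2 + D_3/(1+r)^3 + D_4/(1+r)^4 + D_5/(1+r)^5 + TV/(1+r)^5
    = 406025.31646 + 436128.45927 + 468463.48066 + 503195.85445 + 540503.32286 + 10738679.22597 = 13092995.65967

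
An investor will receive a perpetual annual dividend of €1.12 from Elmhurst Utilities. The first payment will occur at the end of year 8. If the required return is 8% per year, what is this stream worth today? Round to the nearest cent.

€8.17

Value at end of year 7: C / r = €1.12 / 0.08 = €14.0000
Discount to today: PV = €14.0000 / (1 + 0.08)^7 = €14.0000 / 1.713824 = €8.17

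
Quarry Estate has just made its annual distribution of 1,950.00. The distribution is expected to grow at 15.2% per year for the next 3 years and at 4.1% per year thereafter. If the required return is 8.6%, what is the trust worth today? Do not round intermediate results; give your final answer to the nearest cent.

60434.73

D_1 = 2246.40000
D_2 = 2587.85280
D_3 = 2981.20643
Terminal value at year 3: TV = D_3×(1+g_2)/(r−g_2) = 3103.43589/0.045 = 68965.24198
P_0 = D_1/(1+r)^1 + D_2/(1+r)^2 + D_3/(1+r)^3 + TV/(1+r)^3
    = 2068.50829 + 2194.21874 + 2327.56905 + 53844.43059 = 60434.72666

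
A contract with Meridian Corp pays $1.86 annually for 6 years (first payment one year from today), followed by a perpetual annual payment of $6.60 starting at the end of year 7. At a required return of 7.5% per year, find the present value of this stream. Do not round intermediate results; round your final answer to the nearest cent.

$65.75

PV of 6-year annuity: $1.86 × [1 − (1+0.075)^−6] / 0.075 = 8.73055
Perpetuity value at year 6: $6.60 / 0.075 = 88.00000
PV of perpetuity: 88.00000 / (1+0.075)^6 = 57.02061
Total PV = 8.73055 + 57.02061 = 65.75117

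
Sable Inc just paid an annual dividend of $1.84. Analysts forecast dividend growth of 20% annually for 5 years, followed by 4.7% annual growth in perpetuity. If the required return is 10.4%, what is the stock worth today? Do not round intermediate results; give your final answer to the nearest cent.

D_1 = 2.20800
D_2 = 2.64960
D_3 = 3.17952
D_4 = 3.81542
D_5 = 4.57851
Terminal value at year 5: TV = D_5×(1+g_2)/(r−g_2) = 4.79370/0.057 = 84.09998
P_0 = D_1/(1+r)^1 + D_2/(1+r)^2 + D_3/(1+r)^3 + D_4/(1+r)^4 + D_5/(1+r)^5 + TV/(1+r)^5
    = 2.00000 + 2.17391 + 2.36295 + 2.56842 + 2.79176 + 51.28029 = 63.17734

$63.18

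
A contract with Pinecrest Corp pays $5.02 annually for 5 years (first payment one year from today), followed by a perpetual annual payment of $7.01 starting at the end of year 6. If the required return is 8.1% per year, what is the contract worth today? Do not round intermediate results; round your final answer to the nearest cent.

$78.62

PV of 5-year annuity: $5.02 × [1 − (1+0.081)^−5] / 0.081 = 19.99069
Perpetuity value at year 5: $7.01 / 0.081 = 86.54321
PV of perpetuity: 86.54321 / (1+0.081)^5 = 58.62793
Total PV = 19.99069 + 58.62793 = 78.61861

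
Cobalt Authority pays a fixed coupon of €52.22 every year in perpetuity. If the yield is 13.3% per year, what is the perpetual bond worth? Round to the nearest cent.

€392.63

Level perpetuity: PV = C / r = €52.22 / 0.133 = €392.63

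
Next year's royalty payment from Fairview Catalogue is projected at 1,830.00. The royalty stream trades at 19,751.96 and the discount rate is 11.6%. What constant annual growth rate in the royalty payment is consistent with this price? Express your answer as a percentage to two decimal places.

2.34%

P = D₁/(r−g) ⇒ g = r − D₁/P = 0.116 − 1,830.00/19,751.96 = 0.023351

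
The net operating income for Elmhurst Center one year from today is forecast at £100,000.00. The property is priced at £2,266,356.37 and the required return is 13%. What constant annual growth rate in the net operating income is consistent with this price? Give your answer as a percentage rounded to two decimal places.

P = D₁/(r−g) ⇒ g = r − D₁/P = 0.13 − £100,000.00/£2,266,356.37 = 0.085876

8.59%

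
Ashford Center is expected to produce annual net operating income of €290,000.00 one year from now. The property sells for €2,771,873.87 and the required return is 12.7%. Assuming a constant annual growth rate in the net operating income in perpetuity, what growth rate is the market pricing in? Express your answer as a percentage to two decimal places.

P = D₁/(r−g) ⇒ g = r − D₁/P = 0.127 − €290,000.00/€2,771,873.87 = 0.022378

2.24%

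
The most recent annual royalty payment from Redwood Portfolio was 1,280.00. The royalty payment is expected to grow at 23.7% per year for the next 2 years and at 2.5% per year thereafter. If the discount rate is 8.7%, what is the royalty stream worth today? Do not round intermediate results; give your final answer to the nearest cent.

D_1 = 1583.36000
D_2 = 1958.61632
Terminal value at year 2: TV = D_2×(1+g_2)/(r−g_2) = 2007.58173/0.062 = 32380.35045
P_0 = D_1/(1+r)^1 + D_2/(1+r)^2 + TV/(1+r)^2
    = 1456.63293 + 1657.64024 + 27404.53622 = 30518.80939

30518.81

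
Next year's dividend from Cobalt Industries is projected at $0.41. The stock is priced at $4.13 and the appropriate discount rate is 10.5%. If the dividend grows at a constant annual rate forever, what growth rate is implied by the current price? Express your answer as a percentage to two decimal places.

0.57%

P = D₁/(r−g) ⇒ g = r − D₁/P = 0.105 − $0.41/$4.13 = 0.005726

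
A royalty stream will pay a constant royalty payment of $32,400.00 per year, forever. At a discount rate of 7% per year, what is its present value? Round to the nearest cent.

$462857.14

Level perpetuity: PV = C / r = $32,400.00 / 0.07 = $462,857.14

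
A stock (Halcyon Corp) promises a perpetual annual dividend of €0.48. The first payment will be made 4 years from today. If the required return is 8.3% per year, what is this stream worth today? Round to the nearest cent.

Value at end of year 3: C / r = €0.48 / 0.083 = €5.7831
Discount to today: PV = €5.7831 / (1 + 0.083)^3 = €5.7831 / 1.270239 = €4.55

€4.55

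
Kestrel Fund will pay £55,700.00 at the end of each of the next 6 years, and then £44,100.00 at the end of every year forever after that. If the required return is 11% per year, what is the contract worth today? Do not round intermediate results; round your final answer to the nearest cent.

PV of 6-year annuity: £55,700.00 × [1 − (1+0.11)^−6] / 0.11 = 235640.95845
Perpetuity value at year 6: £44,100.00 / 0.11 = 400909.09091
PV of perpetuity: 400909.09091 / (1+0.11)^6 = 214342.37156
Total PV = 235640.95845 + 214342.37156 = 449983.33001

£449983.33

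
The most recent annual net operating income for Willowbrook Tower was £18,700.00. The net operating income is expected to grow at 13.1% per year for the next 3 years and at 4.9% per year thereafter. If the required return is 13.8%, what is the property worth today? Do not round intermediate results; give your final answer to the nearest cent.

D_1 = 21149.70000
D_2 = 23920.31070
D_3 = 27053.87140
Terminal value at year 3: TV = D_3×(1+g_2)/(r−g_2) = 28379.51110/0.089 = 318870.91124
P_0 = D_1/(1+r)^1 + D_2/(1+r)^2 + D_3/(1+r)^3 + TV/(1+r)^3
    = 18584.97364 + 18470.65482 + 18357.03919 + 216365.55183 = 271778.21948

£271778.22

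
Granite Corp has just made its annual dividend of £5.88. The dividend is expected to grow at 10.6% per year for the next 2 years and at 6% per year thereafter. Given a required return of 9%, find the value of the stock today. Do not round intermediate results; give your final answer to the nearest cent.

£225.92

D_1 = 6.50328
D_2 = 7.19263
Terminal value at year 2: TV = D_2×(1+g_2)/(r−g_2) = 7.62419/0.03 = 254.13951
P_0 = D_1/(1+r)^1 + D_2/(1+r)^2 + TV/(1+r)^2
    = 5.96631 + 6.05389 + 213.90414 = 225.92434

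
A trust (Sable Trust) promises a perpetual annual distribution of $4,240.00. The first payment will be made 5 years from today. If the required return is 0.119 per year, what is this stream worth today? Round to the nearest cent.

$22724.72

Value at end of year 4: C / r = $4,240.00 / 0.119 = $35,630.2521
Discount to today: PV = $35,630.2521 / (1 + 0.119)^4 = $35,630.2521 / 1.567907 = $22,724.72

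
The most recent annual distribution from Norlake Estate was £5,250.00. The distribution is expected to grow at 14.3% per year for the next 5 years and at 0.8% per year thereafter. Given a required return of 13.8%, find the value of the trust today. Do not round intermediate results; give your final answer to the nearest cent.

£68207.90

D_1 = 6000.75000
D_2 = 6858.85725
D_3 = 7839.67384
D_4 = 8960.74720
D_5 = 10242.13404
Terminal value at year 5: TV = D_5×(1+g_2)/(r−g_2) = 10324.07112/0.13 = 79415.93167
P_0 = D_1/(1+r)^1 + D_2/(1+r)^2 + D_3/(1+r)^3 + D_4/(1+r)^4 + D_5/(1+r)^5 + TV/(1+r)^5
    = 5273.06678 + 5296.23492 + 5319.50484 + 5342.87701 + 5366.35186 + 41609.86674 = 68207.90214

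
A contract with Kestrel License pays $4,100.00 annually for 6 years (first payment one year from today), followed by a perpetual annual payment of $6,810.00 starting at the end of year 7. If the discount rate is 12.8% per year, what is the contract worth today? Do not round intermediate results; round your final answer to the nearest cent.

PV of 6-year annuity: $4,100.00 × [1 − (1+0.128)^−6] / 0.128 = 16481.64758
Perpetuity value at year 6: $6,810.00 / 0.128 = 53203.12500
PV of perpetuity: 53203.12500 / (1+0.128)^6 = 25827.51036
Total PV = 16481.64758 + 25827.51036 = 42309.15794

$42309.16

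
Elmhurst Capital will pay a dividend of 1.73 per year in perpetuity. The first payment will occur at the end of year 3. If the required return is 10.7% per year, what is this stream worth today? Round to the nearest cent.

Value at end of year 2: C / r = 1.73 / 0.107 = 16.1682
Discount to today: PV = 16.1682 / (1 + 0.107)^2 = 16.1682 / 1.225449 = 13.19

13.19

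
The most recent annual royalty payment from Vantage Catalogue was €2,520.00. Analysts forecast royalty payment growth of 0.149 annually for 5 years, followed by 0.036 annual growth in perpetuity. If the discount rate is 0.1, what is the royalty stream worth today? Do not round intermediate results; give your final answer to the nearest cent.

D_1 = 2895.48000
D_2 = 3326.90652
D_3 = 3822.61559
D_4 = 4392.18531
D_5 = 5046.62093
Terminal value at year 5: TV = D_5×(1+g_2)/(r−g_2) = 5228.29928/0.064 = 81692.17625
P_0 = D_1/(1+r)^1 + D_2/(1+r)^2 + D_3/(1+r)^3 + D_4/(1+r)^4 + D_5/(1+r)^5 + TV/(1+r)^5
    = 2632.25455 + 2749.50952 + 2871.98767 + 2999.92167 + 3133.55454 + 50724.41416 = 65111.64211

€65111.64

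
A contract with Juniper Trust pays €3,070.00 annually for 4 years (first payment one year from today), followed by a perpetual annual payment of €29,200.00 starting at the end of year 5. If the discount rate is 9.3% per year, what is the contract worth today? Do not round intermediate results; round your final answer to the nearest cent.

PV of 4-year annuity: €3,070.00 × [1 − (1+0.093)^−4] / 0.093 = 9880.79815
Perpetuity value at year 4: €29,200.00 / 0.093 = 313978.49462
PV of perpetuity: 313978.49462 / (1+0.093)^4 = 219998.26464
Total PV = 9880.79815 + 219998.26464 = 229879.06279

€229879.06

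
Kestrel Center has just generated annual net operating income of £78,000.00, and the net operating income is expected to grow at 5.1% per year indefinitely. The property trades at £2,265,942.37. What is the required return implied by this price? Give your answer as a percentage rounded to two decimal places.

8.72%

D₁ = £78,000.00 × 1.051 = £81,978.0000
P = D₁/(r − g) ⇒ r = D₁/P + g = £81,978.0000/£2,265,942.37 + 0.051 = 0.036178 + 0.051 = 0.087178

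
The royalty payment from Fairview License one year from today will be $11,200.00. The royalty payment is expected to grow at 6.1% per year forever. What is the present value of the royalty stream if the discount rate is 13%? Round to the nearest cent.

Growing perpetuity: P = D₁ / (r − g) = $11,200.0000 / (0.13 − 0.061) = $162,318.84

$162318.84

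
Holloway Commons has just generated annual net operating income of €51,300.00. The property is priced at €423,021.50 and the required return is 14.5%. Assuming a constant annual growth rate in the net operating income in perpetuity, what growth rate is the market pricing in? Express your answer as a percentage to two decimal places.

P = D₀(1+g)/(r−g) ⇒ P(r−g) = D₀(1+g) ⇒ g(P+D₀) = P·r − D₀
g = (P·r − D₀)/(P + D₀) = (€423,021.50×0.145 − €51,300.00) / (€423,021.50 + €51,300.00) = 0.021163

2.12%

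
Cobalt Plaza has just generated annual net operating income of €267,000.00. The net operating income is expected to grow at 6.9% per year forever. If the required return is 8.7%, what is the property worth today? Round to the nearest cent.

D₁ = D₀ × (1 + g) = €267,000.00 × 1.069 = €285,423.0000
Growing perpetuity: P = D₁ / (r − g) = €285,423.0000 / (0.087 − 0.069) = €15,856,833.33

€15856833.33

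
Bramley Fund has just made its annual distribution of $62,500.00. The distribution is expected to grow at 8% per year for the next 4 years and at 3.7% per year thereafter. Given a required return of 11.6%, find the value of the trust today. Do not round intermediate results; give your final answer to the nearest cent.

D_1 = 67500.00000
D_2 = 72900.00000
D_3 = 78732.00000
D_4 = 85030.56000
Terminal value at year 4: TV = D_4×(1+g_2)/(r−g_2) = 88176.69072/0.079 = 1116160.64203
P_0 = D_1/(1+r)^1 + D_2/(1+r)^2 + D_3/(1+r)^3 + D_4/(1+r)^4 + TV/(1+r)^4
    = 60483.87097 + 58532.77836 + 56644.62422 + 54817.37827 + 719564.82619 = 950043.47800

$950043.48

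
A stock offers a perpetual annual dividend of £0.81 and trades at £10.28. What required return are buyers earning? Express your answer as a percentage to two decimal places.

P = C/r ⇒ r = C/P = £0.81/£10.28 = 0.078794

7.88%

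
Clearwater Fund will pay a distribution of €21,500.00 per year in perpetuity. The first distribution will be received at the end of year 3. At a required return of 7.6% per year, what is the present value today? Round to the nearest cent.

Value at end of year 2: C / r = €21,500.00 / 0.076 = €282,894.7368
Discount to today: PV = €282,894.7368 / (1 + 0.076)^2 = €282,894.7368 / 1.157776 = €244,343.24

€244343.24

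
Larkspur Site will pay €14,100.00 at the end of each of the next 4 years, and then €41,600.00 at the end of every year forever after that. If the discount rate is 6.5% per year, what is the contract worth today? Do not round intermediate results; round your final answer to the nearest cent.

€545790.54

PV of 4-year annuity: €14,100.00 × [1 − (1+0.065)^−4] / 0.065 = 48303.76028
Perpetuity value at year 4: €41,600.00 / 0.065 = 640000.00000
PV of perpetuity: 640000.00000 / (1+0.065)^4 = 497486.77817
Total PV = 48303.76028 + 497486.77817 = 545790.53846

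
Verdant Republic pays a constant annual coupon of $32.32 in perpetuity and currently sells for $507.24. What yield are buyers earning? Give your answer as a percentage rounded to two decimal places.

P = C/r ⇒ r = C/P = $32.32/$507.24 = 0.063717

6.37%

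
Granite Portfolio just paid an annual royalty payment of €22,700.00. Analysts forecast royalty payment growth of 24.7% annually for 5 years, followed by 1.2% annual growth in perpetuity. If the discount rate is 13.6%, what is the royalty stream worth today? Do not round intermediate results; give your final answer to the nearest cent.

D_1 = 28306.90000
D_2 = 35298.70430
D_3 = 44017.48426
D_4 = 54889.80287
D_5 = 68447.58418
Terminal value at year 5: TV = D_5×(1+g_2)/(r−g_2) = 69268.95520/0.124 = 558620.60641
P_0 = D_1/(1+r)^1 + D_2/(1+r)^2 + D_3/(1+r)^3 + D_4/(1+r)^4 + D_5/(1+r)^5 + TV/(1+r)^5
    = 24918.04577 + 27352.81961 + 30025.49829 + 32959.32779 + 36179.82549 + 295274.05962 = 446709.57657

€446709.58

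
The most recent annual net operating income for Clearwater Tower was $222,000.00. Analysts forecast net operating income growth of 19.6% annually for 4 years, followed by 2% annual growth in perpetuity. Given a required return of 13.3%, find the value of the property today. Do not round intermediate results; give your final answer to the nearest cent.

D_1 = 265512.00000
D_2 = 317552.35200
D_3 = 379792.61299
D_4 = 454231.96514
Terminal value at year 4: TV = D_4×(1+g_2)/(r−g_2) = 463316.60444/0.113 = 4100146.94196
P_0 = D_1/(1+r)^1 + D_2/(1+r)^2 + D_3/(1+r)^3 + D_4/(1+r)^4 + TV/(1+r)^4
    = 234344.21889 + 247374.83300 + 261130.00906 + 275650.03605 + 2488168.46696 = 3506667.56396

$3506667.56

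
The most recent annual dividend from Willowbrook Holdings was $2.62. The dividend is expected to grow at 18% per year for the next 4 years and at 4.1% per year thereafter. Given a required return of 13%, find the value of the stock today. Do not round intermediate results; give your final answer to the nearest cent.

$48.13

D_1 = 3.09160
D_2 = 3.64809
D_3 = 4.30474
D_4 = 5.07960
Terminal value at year 4: TV = D_4×(1+g_2)/(r−g_2) = 5.28786/0.089 = 59.41417
P_0 = D_1/(1+r)^1 + D_2/(1+r)^2 + D_3/(1+r)^3 + D_4/(1+r)^4 + TV/(1+r)^4
    = 2.73593 + 2.85699 + 2.98340 + 3.11541 + 36.43982 = 48.13156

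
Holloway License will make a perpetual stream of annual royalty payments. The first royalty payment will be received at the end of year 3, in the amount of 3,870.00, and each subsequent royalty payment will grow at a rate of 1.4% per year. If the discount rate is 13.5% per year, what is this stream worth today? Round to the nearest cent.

Value at end of year 2: C₁ / (r − g) = 3,870.00 / (0.135 − 0.014) = 31,983.4711
Discount to today: PV = 31,983.4711 / (1 + 0.135)^2 = 31,983.4711 / 1.288225 = 24,827.55

24827.55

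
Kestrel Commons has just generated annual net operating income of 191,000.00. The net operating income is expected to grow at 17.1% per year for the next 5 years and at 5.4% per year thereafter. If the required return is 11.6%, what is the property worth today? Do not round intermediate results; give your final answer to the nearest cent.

5235783.60

D_1 = 223661.00000
D_2 = 261907.03100
D_3 = 306693.13330
D_4 = 359137.65910
D_5 = 420550.19880
Terminal value at year 5: TV = D_5×(1+g_2)/(r−g_2) = 443259.90954/0.062 = 7149353.37961
P_0 = D_1/(1+r)^1 + D_2/(1+r)^2 + D_3/(1+r)^3 + D_4/(1+r)^4 + D_5/(1+r)^5 + TV/(1+r)^5
    = 200413.08244 + 210290.07127 + 220653.82926 + 231528.34593 + 242938.79309 + 4129959.48254 = 5235783.60453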